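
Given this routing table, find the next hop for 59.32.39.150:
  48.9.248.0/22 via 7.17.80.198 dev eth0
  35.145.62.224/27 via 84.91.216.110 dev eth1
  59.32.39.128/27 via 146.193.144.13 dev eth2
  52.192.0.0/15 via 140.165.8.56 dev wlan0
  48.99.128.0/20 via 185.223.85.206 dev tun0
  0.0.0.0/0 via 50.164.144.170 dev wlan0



Longest prefix match for 59.32.39.150:
  /22 48.9.248.0: no
  /27 35.145.62.224: no
  /27 59.32.39.128: MATCH
  /15 52.192.0.0: no
  /20 48.99.128.0: no
  /0 0.0.0.0: MATCH
Selected: next-hop 146.193.144.13 via eth2 (matched /27)


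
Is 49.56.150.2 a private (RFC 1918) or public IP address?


RFC 1918 private ranges:
  10.0.0.0/8 (10.0.0.0 - 10.255.255.255)
  172.16.0.0/12 (172.16.0.0 - 172.31.255.255)
  192.168.0.0/16 (192.168.0.0 - 192.168.255.255)
Public (not in any RFC 1918 range)


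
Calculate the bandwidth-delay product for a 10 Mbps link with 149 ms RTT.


BDP = bandwidth * RTT
= 10 Mbps * 149 ms
= 10 * 1e6 * 149 / 1000 bits
= 1490000 bits
= 186250 bytes
= 181.8848 KB
BDP = 1490000 bits (186250 bytes)


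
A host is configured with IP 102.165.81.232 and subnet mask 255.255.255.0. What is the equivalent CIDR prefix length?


Binary: 11111111.11111111.11111111.00000000
Count leading 1s
Prefix: /24


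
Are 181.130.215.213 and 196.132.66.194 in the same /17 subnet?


Mask: 255.255.128.0
181.130.215.213 AND mask = 181.130.128.0
196.132.66.194 AND mask = 196.132.0.0
No, different subnets (181.130.128.0 vs 196.132.0.0)


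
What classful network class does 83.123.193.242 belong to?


First octet: 83
Binary: 01010011
0xxxxxxx -> Class A (1-126)
Class A, default mask 255.0.0.0 (/8)


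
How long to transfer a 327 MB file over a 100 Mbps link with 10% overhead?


Effective throughput = 100 * (1 - 10/100) = 90 Mbps
File size in Mb = 327 * 8 = 2616 Mb
Time = 2616 / 90
Time = 29.0667 seconds


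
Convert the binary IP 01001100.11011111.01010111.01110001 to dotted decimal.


01001100 = 76
11011111 = 223
01010111 = 87
01110001 = 113
IP: 76.223.87.113


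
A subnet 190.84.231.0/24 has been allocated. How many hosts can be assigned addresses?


Host bits = 32 - 24 = 8
Total addresses = 2^8 = 256
Usable = total - 2 (network and broadcast)
Usable hosts: 254


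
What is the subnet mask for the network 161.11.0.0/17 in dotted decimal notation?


/17 means 17 network bits, 15 host bits
Binary: 11111111111111111000000000000000
Mask: 255.255.128.0


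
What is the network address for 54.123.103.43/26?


IP:   00110110.01111011.01100111.00101011
Mask: 11111111.11111111.11111111.11000000
AND operation:
Net:  00110110.01111011.01100111.00000000
Network: 54.123.103.0/26


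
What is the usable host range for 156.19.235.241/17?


Network: 156.19.128.0
Broadcast: 156.19.255.255
First usable = network + 1
Last usable = broadcast - 1
Range: 156.19.128.1 to 156.19.255.254


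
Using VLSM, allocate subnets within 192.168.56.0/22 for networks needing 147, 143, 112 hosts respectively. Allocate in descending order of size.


147 hosts -> /24 (254 usable): 192.168.56.0/24
143 hosts -> /24 (254 usable): 192.168.57.0/24
112 hosts -> /25 (126 usable): 192.168.58.0/25
Allocation: 192.168.56.0/24 (147 hosts, 254 usable); 192.168.57.0/24 (143 hosts, 254 usable); 192.168.58.0/25 (112 hosts, 126 usable)


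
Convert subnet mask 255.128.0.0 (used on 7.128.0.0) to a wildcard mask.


Subnet mask: 255.128.0.0
Wildcard = 255.255.255.255 - subnet mask
255 - 255 = 0
255 - 128 = 127
255 - 0 = 255
255 - 0 = 255
Wildcard: 0.127.255.255


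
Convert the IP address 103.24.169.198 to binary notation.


103 = 01100111
24 = 00011000
169 = 10101001
198 = 11000110
Binary: 01100111.00011000.10101001.11000110


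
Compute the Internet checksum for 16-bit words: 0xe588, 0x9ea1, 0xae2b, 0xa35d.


Sum all words (with carry folding):
+ 0xe588 = 0xe588
+ 0x9ea1 = 0x842a
+ 0xae2b = 0x3256
+ 0xa35d = 0xd5b3
One's complement: ~0xd5b3
Checksum = 0x2a4c


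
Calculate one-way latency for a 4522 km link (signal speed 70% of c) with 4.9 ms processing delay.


Speed = 0.7 * 3e5 km/s = 210000 km/s
Propagation delay = 4522 / 210000 = 0.0215 s = 21.5333 ms
Processing delay = 4.9 ms
Total one-way latency = 26.4333 ms


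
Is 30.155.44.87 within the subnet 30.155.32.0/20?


Subnet network: 30.155.32.0
Test IP AND mask: 30.155.32.0
Yes, 30.155.44.87 is in 30.155.32.0/20


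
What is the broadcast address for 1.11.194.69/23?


Network: 1.11.194.0/23
Host bits = 9
Set all host bits to 1:
Broadcast: 1.11.195.255


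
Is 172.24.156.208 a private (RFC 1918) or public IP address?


RFC 1918 private ranges:
  10.0.0.0/8 (10.0.0.0 - 10.255.255.255)
  172.16.0.0/12 (172.16.0.0 - 172.31.255.255)
  192.168.0.0/16 (192.168.0.0 - 192.168.255.255)
Private (in 172.16.0.0/12)


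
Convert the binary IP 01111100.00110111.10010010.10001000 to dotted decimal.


01111100 = 124
00110111 = 55
10010010 = 146
10001000 = 136
IP: 124.55.146.136


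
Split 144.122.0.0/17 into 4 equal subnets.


New prefix = 17 + 2 = 19
Each subnet has 8192 addresses
  144.122.0.0/19
  144.122.32.0/19
  144.122.64.0/19
  144.122.96.0/19
Subnets: 144.122.0.0/19, 144.122.32.0/19, 144.122.64.0/19, 144.122.96.0/19


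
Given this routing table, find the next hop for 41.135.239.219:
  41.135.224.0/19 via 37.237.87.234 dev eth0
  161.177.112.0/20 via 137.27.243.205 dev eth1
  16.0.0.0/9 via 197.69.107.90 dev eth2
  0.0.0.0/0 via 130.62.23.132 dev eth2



Longest prefix match for 41.135.239.219:
  /19 41.135.224.0: MATCH
  /20 161.177.112.0: no
  /9 16.0.0.0: no
  /0 0.0.0.0: MATCH
Selected: next-hop 37.237.87.234 via eth0 (matched /19)


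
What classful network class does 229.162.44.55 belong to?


First octet: 229
Binary: 11100101
1110xxxx -> Class D (224-239)
Class D (multicast), default mask N/A


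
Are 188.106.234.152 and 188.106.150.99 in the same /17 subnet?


Mask: 255.255.128.0
188.106.234.152 AND mask = 188.106.128.0
188.106.150.99 AND mask = 188.106.128.0
Yes, same subnet (188.106.128.0)


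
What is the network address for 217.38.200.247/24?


IP:   11011001.00100110.11001000.11110111
Mask: 11111111.11111111.11111111.00000000
AND operation:
Net:  11011001.00100110.11001000.00000000
Network: 217.38.200.0/24


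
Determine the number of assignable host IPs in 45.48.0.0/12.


Host bits = 32 - 12 = 20
Total addresses = 2^20 = 1048576
Usable = total - 2 (network and broadcast)
Usable hosts: 1048574


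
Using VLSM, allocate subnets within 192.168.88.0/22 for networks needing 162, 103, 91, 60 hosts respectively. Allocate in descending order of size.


162 hosts -> /24 (254 usable): 192.168.88.0/24
103 hosts -> /25 (126 usable): 192.168.89.0/25
91 hosts -> /25 (126 usable): 192.168.89.128/25
60 hosts -> /26 (62 usable): 192.168.90.0/26
Allocation: 192.168.88.0/24 (162 hosts, 254 usable); 192.168.89.0/25 (103 hosts, 126 usable); 192.168.89.128/25 (91 hosts, 126 usable); 192.168.90.0/26 (60 hosts, 62 usable)


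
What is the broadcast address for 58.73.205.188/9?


Network: 58.0.0.0/9
Host bits = 23
Set all host bits to 1:
Broadcast: 58.127.255.255


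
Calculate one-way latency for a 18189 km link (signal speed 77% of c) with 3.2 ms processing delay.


Speed = 0.77 * 3e5 km/s = 231000 km/s
Propagation delay = 18189 / 231000 = 0.0787 s = 78.7403 ms
Processing delay = 3.2 ms
Total one-way latency = 81.9403 ms


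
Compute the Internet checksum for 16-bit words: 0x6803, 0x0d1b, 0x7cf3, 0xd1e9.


Sum all words (with carry folding):
+ 0x6803 = 0x6803
+ 0x0d1b = 0x751e
+ 0x7cf3 = 0xf211
+ 0xd1e9 = 0xc3fb
One's complement: ~0xc3fb
Checksum = 0x3c04


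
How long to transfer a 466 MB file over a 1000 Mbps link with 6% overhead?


Effective throughput = 1000 * (1 - 6/100) = 940 Mbps
File size in Mb = 466 * 8 = 3728 Mb
Time = 3728 / 940
Time = 3.966 seconds


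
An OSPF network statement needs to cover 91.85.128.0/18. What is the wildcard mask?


Subnet mask: 255.255.192.0
Wildcard = 255.255.255.255 - subnet mask
255 - 255 = 0
255 - 255 = 0
255 - 192 = 63
255 - 0 = 255
Wildcard: 0.0.63.255


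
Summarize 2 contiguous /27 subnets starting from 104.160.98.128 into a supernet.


Original prefix: /27
Number of subnets: 2 = 2^1
New prefix = 27 - 1 = 26
Supernet: 104.160.98.128/26


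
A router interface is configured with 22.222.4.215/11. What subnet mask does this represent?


/11 means 11 network bits, 21 host bits
Binary: 11111111111000000000000000000000
Mask: 255.224.0.0


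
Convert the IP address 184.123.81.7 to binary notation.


184 = 10111000
123 = 01111011
81 = 01010001
7 = 00000111
Binary: 10111000.01111011.01010001.00000111


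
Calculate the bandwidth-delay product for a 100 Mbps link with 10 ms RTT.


BDP = bandwidth * RTT
= 100 Mbps * 10 ms
= 100 * 1e6 * 10 / 1000 bits
= 1000000 bits
= 125000 bytes
= 122.0703 KB
BDP = 1000000 bits (125000 bytes)


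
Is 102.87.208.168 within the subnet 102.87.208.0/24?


Subnet network: 102.87.208.0
Test IP AND mask: 102.87.208.0
Yes, 102.87.208.168 is in 102.87.208.0/24


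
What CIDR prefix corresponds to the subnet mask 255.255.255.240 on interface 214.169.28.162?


Binary: 11111111.11111111.11111111.11110000
Count leading 1s
Prefix: /28


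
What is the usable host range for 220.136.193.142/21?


Network: 220.136.192.0
Broadcast: 220.136.199.255
First usable = network + 1
Last usable = broadcast - 1
Range: 220.136.192.1 to 220.136.199.254


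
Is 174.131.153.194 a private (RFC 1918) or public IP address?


RFC 1918 private ranges:
  10.0.0.0/8 (10.0.0.0 - 10.255.255.255)
  172.16.0.0/12 (172.16.0.0 - 172.31.255.255)
  192.168.0.0/16 (192.168.0.0 - 192.168.255.255)
Public (not in any RFC 1918 range)


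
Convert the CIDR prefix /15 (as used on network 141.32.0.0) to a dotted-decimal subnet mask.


/15 means 15 network bits, 17 host bits
Binary: 11111111111111100000000000000000
Mask: 255.254.0.0


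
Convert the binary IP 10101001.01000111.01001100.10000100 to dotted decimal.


10101001 = 169
01000111 = 71
01001100 = 76
10000100 = 132
IP: 169.71.76.132


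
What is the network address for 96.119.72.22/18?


IP:   01100000.01110111.01001000.00010110
Mask: 11111111.11111111.11000000.00000000
AND operation:
Net:  01100000.01110111.01000000.00000000
Network: 96.119.64.0/18


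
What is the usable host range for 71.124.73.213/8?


Network: 71.0.0.0
Broadcast: 71.255.255.255
First usable = network + 1
Last usable = broadcast - 1
Range: 71.0.0.1 to 71.255.255.254


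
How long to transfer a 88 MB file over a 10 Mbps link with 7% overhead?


Effective throughput = 10 * (1 - 7/100) = 9.3 Mbps
File size in Mb = 88 * 8 = 704 Mb
Time = 704 / 9.3
Time = 75.6989 seconds


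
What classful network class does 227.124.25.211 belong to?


First octet: 227
Binary: 11100011
1110xxxx -> Class D (224-239)
Class D (multicast), default mask N/A


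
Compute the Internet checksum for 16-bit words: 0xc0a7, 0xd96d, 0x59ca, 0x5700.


Sum all words (with carry folding):
+ 0xc0a7 = 0xc0a7
+ 0xd96d = 0x9a15
+ 0x59ca = 0xf3df
+ 0x5700 = 0x4ae0
One's complement: ~0x4ae0
Checksum = 0xb51f


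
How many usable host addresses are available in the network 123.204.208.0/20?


Host bits = 32 - 20 = 12
Total addresses = 2^12 = 4096
Usable = total - 2 (network and broadcast)
Usable hosts: 4094


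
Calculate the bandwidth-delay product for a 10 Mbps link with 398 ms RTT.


BDP = bandwidth * RTT
= 10 Mbps * 398 ms
= 10 * 1e6 * 398 / 1000 bits
= 3980000 bits
= 497500 bytes
= 485.8398 KB
BDP = 3980000 bits (497500 bytes)


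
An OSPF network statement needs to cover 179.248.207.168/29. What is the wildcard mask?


Subnet mask: 255.255.255.248
Wildcard = 255.255.255.255 - subnet mask
255 - 255 = 0
255 - 255 = 0
255 - 255 = 0
255 - 248 = 7
Wildcard: 0.0.0.7


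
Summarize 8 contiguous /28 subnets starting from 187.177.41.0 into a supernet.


Original prefix: /28
Number of subnets: 8 = 2^3
New prefix = 28 - 3 = 25
Supernet: 187.177.41.0/25


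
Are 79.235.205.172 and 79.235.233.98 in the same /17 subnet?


Mask: 255.255.128.0
79.235.205.172 AND mask = 79.235.128.0
79.235.233.98 AND mask = 79.235.128.0
Yes, same subnet (79.235.128.0)


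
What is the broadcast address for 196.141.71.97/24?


Network: 196.141.71.0/24
Host bits = 8
Set all host bits to 1:
Broadcast: 196.141.71.255


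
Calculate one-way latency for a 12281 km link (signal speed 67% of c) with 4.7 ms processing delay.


Speed = 0.67 * 3e5 km/s = 201000 km/s
Propagation delay = 12281 / 201000 = 0.0611 s = 61.0995 ms
Processing delay = 4.7 ms
Total one-way latency = 65.7995 ms


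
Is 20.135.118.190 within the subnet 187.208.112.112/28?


Subnet network: 187.208.112.112
Test IP AND mask: 20.135.118.176
No, 20.135.118.190 is not in 187.208.112.112/28


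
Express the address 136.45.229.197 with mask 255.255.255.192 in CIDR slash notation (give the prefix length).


Binary: 11111111.11111111.11111111.11000000
Count leading 1s
Prefix: /26


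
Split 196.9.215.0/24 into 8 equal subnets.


New prefix = 24 + 3 = 27
Each subnet has 32 addresses
  196.9.215.0/27
  196.9.215.32/27
  196.9.215.64/27
  196.9.215.96/27
  196.9.215.128/27
  196.9.215.160/27
  196.9.215.192/27
  196.9.215.224/27
Subnets: 196.9.215.0/27, 196.9.215.32/27, 196.9.215.64/27, 196.9.215.96/27, 196.9.215.128/27, 196.9.215.160/27, 196.9.215.192/27, 196.9.215.224/27


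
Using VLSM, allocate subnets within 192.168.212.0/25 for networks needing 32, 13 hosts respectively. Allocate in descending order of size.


32 hosts -> /26 (62 usable): 192.168.212.0/26
13 hosts -> /28 (14 usable): 192.168.212.64/28
Allocation: 192.168.212.0/26 (32 hosts, 62 usable); 192.168.212.64/28 (13 hosts, 14 usable)


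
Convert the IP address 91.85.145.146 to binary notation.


91 = 01011011
85 = 01010101
145 = 10010001
146 = 10010010
Binary: 01011011.01010101.10010001.10010010


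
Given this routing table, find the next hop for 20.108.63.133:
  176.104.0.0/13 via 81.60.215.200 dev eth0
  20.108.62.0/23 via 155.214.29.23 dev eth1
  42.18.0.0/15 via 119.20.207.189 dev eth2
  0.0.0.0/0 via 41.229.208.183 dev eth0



Longest prefix match for 20.108.63.133:
  /13 176.104.0.0: no
  /23 20.108.62.0: MATCH
  /15 42.18.0.0: no
  /0 0.0.0.0: MATCH
Selected: next-hop 155.214.29.23 via eth1 (matched /23)


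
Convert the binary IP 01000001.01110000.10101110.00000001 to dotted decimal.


01000001 = 65
01110000 = 112
10101110 = 174
00000001 = 1
IP: 65.112.174.1


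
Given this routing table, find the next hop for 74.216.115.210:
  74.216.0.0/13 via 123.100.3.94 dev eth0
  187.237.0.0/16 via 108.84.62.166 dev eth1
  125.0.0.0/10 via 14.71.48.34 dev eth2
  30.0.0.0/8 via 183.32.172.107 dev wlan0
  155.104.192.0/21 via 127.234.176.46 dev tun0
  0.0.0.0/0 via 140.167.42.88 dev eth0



Longest prefix match for 74.216.115.210:
  /13 74.216.0.0: MATCH
  /16 187.237.0.0: no
  /10 125.0.0.0: no
  /8 30.0.0.0: no
  /21 155.104.192.0: no
  /0 0.0.0.0: MATCH
Selected: next-hop 123.100.3.94 via eth0 (matched /13)


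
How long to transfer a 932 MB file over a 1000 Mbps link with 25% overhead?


Effective throughput = 1000 * (1 - 25/100) = 750 Mbps
File size in Mb = 932 * 8 = 7456 Mb
Time = 7456 / 750
Time = 9.9413 seconds


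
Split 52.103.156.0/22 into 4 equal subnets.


New prefix = 22 + 2 = 24
Each subnet has 256 addresses
  52.103.156.0/24
  52.103.157.0/24
  52.103.158.0/24
  52.103.159.0/24
Subnets: 52.103.156.0/24, 52.103.157.0/24, 52.103.158.0/24, 52.103.159.0/24


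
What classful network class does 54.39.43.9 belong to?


First octet: 54
Binary: 00110110
0xxxxxxx -> Class A (1-126)
Class A, default mask 255.0.0.0 (/8)


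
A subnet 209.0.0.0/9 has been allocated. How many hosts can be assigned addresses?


Host bits = 32 - 9 = 23
Total addresses = 2^23 = 8388608
Usable = total - 2 (network and broadcast)
Usable hosts: 8388606


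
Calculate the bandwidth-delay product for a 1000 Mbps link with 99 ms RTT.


BDP = bandwidth * RTT
= 1000 Mbps * 99 ms
= 1000 * 1e6 * 99 / 1000 bits
= 99000000 bits
= 12375000 bytes
= 12084.9609 KB
BDP = 99000000 bits (12375000 bytes)


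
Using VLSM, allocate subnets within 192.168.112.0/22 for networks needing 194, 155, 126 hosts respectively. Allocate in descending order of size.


194 hosts -> /24 (254 usable): 192.168.112.0/24
155 hosts -> /24 (254 usable): 192.168.113.0/24
126 hosts -> /25 (126 usable): 192.168.114.0/25
Allocation: 192.168.112.0/24 (194 hosts, 254 usable); 192.168.113.0/24 (155 hosts, 254 usable); 192.168.114.0/25 (126 hosts, 126 usable)


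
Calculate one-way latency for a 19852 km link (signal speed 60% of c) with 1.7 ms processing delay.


Speed = 0.6 * 3e5 km/s = 180000 km/s
Propagation delay = 19852 / 180000 = 0.1103 s = 110.2889 ms
Processing delay = 1.7 ms
Total one-way latency = 111.9889 ms


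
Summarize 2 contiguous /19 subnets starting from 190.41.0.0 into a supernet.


Original prefix: /19
Number of subnets: 2 = 2^1
New prefix = 19 - 1 = 18
Supernet: 190.41.0.0/18


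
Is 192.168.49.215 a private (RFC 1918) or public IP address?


RFC 1918 private ranges:
  10.0.0.0/8 (10.0.0.0 - 10.255.255.255)
  172.16.0.0/12 (172.16.0.0 - 172.31.255.255)
  192.168.0.0/16 (192.168.0.0 - 192.168.255.255)
Private (in 192.168.0.0/16)


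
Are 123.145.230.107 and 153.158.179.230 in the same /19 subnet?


Mask: 255.255.224.0
123.145.230.107 AND mask = 123.145.224.0
153.158.179.230 AND mask = 153.158.160.0
No, different subnets (123.145.224.0 vs 153.158.160.0)


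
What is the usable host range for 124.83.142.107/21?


Network: 124.83.136.0
Broadcast: 124.83.143.255
First usable = network + 1
Last usable = broadcast - 1
Range: 124.83.136.1 to 124.83.143.254


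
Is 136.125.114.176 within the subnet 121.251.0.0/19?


Subnet network: 121.251.0.0
Test IP AND mask: 136.125.96.0
No, 136.125.114.176 is not in 121.251.0.0/19


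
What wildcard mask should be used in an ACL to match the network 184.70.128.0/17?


Subnet mask: 255.255.128.0
Wildcard = 255.255.255.255 - subnet mask
255 - 255 = 0
255 - 255 = 0
255 - 128 = 127
255 - 0 = 255
Wildcard: 0.0.127.255


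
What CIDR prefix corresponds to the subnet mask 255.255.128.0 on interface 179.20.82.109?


Binary: 11111111.11111111.10000000.00000000
Count leading 1s
Prefix: /17


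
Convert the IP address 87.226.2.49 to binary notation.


87 = 01010111
226 = 11100010
2 = 00000010
49 = 00110001
Binary: 01010111.11100010.00000010.00110001


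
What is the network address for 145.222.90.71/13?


IP:   10010001.11011110.01011010.01000111
Mask: 11111111.11111000.00000000.00000000
AND operation:
Net:  10010001.11011000.00000000.00000000
Network: 145.216.0.0/13


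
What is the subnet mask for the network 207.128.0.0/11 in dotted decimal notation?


/11 means 11 network bits, 21 host bits
Binary: 11111111111000000000000000000000
Mask: 255.224.0.0


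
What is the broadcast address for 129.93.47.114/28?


Network: 129.93.47.112/28
Host bits = 4
Set all host bits to 1:
Broadcast: 129.93.47.127


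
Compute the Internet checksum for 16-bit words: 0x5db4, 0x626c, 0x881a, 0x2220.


Sum all words (with carry folding):
+ 0x5db4 = 0x5db4
+ 0x626c = 0xc020
+ 0x881a = 0x483b
+ 0x2220 = 0x6a5b
One's complement: ~0x6a5b
Checksum = 0x95a4


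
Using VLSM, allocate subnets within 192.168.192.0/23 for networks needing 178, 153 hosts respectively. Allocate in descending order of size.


178 hosts -> /24 (254 usable): 192.168.192.0/24
153 hosts -> /24 (254 usable): 192.168.193.0/24
Allocation: 192.168.192.0/24 (178 hosts, 254 usable); 192.168.193.0/24 (153 hosts, 254 usable)


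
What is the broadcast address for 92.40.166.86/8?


Network: 92.0.0.0/8
Host bits = 24
Set all host bits to 1:
Broadcast: 92.255.255.255


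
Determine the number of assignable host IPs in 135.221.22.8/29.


Host bits = 32 - 29 = 3
Total addresses = 2^3 = 8
Usable = total - 2 (network and broadcast)
Usable hosts: 6


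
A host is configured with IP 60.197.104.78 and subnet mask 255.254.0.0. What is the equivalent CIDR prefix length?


Binary: 11111111.11111110.00000000.00000000
Count leading 1s
Prefix: /15


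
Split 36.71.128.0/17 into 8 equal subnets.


New prefix = 17 + 3 = 20
Each subnet has 4096 addresses
  36.71.128.0/20
  36.71.144.0/20
  36.71.160.0/20
  36.71.176.0/20
  36.71.192.0/20
  36.71.208.0/20
  36.71.224.0/20
  36.71.240.0/20
Subnets: 36.71.128.0/20, 36.71.144.0/20, 36.71.160.0/20, 36.71.176.0/20, 36.71.192.0/20, 36.71.208.0/20, 36.71.224.0/20, 36.71.240.0/20


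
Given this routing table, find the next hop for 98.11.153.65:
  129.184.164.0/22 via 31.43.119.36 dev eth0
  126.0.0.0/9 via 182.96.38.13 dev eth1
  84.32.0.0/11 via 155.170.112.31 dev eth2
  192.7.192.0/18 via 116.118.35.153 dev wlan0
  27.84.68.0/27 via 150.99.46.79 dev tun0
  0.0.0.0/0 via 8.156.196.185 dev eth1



Longest prefix match for 98.11.153.65:
  /22 129.184.164.0: no
  /9 126.0.0.0: no
  /11 84.32.0.0: no
  /18 192.7.192.0: no
  /27 27.84.68.0: no
  /0 0.0.0.0: MATCH
Selected: next-hop 8.156.196.185 via eth1 (matched /0)


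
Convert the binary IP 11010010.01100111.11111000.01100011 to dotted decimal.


11010010 = 210
01100111 = 103
11111000 = 248
01100011 = 99
IP: 210.103.248.99


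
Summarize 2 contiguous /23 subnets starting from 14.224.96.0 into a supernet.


Original prefix: /23
Number of subnets: 2 = 2^1
New prefix = 23 - 1 = 22
Supernet: 14.224.96.0/22


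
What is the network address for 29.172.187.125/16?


IP:   00011101.10101100.10111011.01111101
Mask: 11111111.11111111.00000000.00000000
AND operation:
Net:  00011101.10101100.00000000.00000000
Network: 29.172.0.0/16


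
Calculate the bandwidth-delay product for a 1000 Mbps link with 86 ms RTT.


BDP = bandwidth * RTT
= 1000 Mbps * 86 ms
= 1000 * 1e6 * 86 / 1000 bits
= 86000000 bits
= 10750000 bytes
= 10498.0469 KB
BDP = 86000000 bits (10750000 bytes)


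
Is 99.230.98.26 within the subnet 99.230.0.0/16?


Subnet network: 99.230.0.0
Test IP AND mask: 99.230.0.0
Yes, 99.230.98.26 is in 99.230.0.0/16


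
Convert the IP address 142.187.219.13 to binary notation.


142 = 10001110
187 = 10111011
219 = 11011011
13 = 00001101
Binary: 10001110.10111011.11011011.00001101


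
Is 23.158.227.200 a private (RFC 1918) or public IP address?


RFC 1918 private ranges:
  10.0.0.0/8 (10.0.0.0 - 10.255.255.255)
  172.16.0.0/12 (172.16.0.0 - 172.31.255.255)
  192.168.0.0/16 (192.168.0.0 - 192.168.255.255)
Public (not in any RFC 1918 range)


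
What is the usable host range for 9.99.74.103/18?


Network: 9.99.64.0
Broadcast: 9.99.127.255
First usable = network + 1
Last usable = broadcast - 1
Range: 9.99.64.1 to 9.99.127.254


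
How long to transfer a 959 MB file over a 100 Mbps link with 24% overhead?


Effective throughput = 100 * (1 - 24/100) = 76 Mbps
File size in Mb = 959 * 8 = 7672 Mb
Time = 7672 / 76
Time = 100.9474 seconds


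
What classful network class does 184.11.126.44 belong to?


First octet: 184
Binary: 10111000
10xxxxxx -> Class B (128-191)
Class B, default mask 255.255.0.0 (/16)


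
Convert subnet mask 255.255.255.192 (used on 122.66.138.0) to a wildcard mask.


Subnet mask: 255.255.255.192
Wildcard = 255.255.255.255 - subnet mask
255 - 255 = 0
255 - 255 = 0
255 - 255 = 0
255 - 192 = 63
Wildcard: 0.0.0.63


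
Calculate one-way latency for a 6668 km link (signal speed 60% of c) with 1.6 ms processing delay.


Speed = 0.6 * 3e5 km/s = 180000 km/s
Propagation delay = 6668 / 180000 = 0.037 s = 37.0444 ms
Processing delay = 1.6 ms
Total one-way latency = 38.6444 ms


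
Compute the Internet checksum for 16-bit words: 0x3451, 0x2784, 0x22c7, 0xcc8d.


Sum all words (with carry folding):
+ 0x3451 = 0x3451
+ 0x2784 = 0x5bd5
+ 0x22c7 = 0x7e9c
+ 0xcc8d = 0x4b2a
One's complement: ~0x4b2a
Checksum = 0xb4d5


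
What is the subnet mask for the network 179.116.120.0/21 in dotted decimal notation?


/21 means 21 network bits, 11 host bits
Binary: 11111111111111111111100000000000
Mask: 255.255.248.0


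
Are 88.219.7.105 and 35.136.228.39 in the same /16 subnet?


Mask: 255.255.0.0
88.219.7.105 AND mask = 88.219.0.0
35.136.228.39 AND mask = 35.136.0.0
No, different subnets (88.219.0.0 vs 35.136.0.0)


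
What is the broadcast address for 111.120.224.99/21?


Network: 111.120.224.0/21
Host bits = 11
Set all host bits to 1:
Broadcast: 111.120.231.255


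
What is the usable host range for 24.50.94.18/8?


Network: 24.0.0.0
Broadcast: 24.255.255.255
First usable = network + 1
Last usable = broadcast - 1
Range: 24.0.0.1 to 24.255.255.254


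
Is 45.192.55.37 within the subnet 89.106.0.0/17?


Subnet network: 89.106.0.0
Test IP AND mask: 45.192.0.0
No, 45.192.55.37 is not in 89.106.0.0/17


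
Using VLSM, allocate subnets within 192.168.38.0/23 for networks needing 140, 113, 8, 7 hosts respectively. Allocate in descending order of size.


140 hosts -> /24 (254 usable): 192.168.38.0/24
113 hosts -> /25 (126 usable): 192.168.39.0/25
8 hosts -> /28 (14 usable): 192.168.39.128/28
7 hosts -> /28 (14 usable): 192.168.39.144/28
Allocation: 192.168.38.0/24 (140 hosts, 254 usable); 192.168.39.0/25 (113 hosts, 126 usable); 192.168.39.128/28 (8 hosts, 14 usable); 192.168.39.144/28 (7 hosts, 14 usable)


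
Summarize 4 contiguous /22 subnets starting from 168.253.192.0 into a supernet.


Original prefix: /22
Number of subnets: 4 = 2^2
New prefix = 22 - 2 = 20
Supernet: 168.253.192.0/20


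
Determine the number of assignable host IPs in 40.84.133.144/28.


Host bits = 32 - 28 = 4
Total addresses = 2^4 = 16
Usable = total - 2 (network and broadcast)
Usable hosts: 14


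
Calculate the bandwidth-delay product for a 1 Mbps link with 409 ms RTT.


BDP = bandwidth * RTT
= 1 Mbps * 409 ms
= 1 * 1e6 * 409 / 1000 bits
= 409000 bits
= 51125 bytes
= 49.9268 KB
BDP = 409000 bits (51125 bytes)


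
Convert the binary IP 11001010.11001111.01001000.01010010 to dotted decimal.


11001010 = 202
11001111 = 207
01001000 = 72
01010010 = 82
IP: 202.207.72.82


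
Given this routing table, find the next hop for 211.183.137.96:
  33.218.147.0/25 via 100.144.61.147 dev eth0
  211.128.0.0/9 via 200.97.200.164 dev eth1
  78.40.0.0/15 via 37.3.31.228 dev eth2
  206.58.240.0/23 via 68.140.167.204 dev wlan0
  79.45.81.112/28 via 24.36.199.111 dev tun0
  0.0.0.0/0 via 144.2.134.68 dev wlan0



Longest prefix match for 211.183.137.96:
  /25 33.218.147.0: no
  /9 211.128.0.0: MATCH
  /15 78.40.0.0: no
  /23 206.58.240.0: no
  /28 79.45.81.112: no
  /0 0.0.0.0: MATCH
Selected: next-hop 200.97.200.164 via eth1 (matched /9)


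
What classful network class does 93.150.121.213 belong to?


First octet: 93
Binary: 01011101
0xxxxxxx -> Class A (1-126)
Class A, default mask 255.0.0.0 (/8)


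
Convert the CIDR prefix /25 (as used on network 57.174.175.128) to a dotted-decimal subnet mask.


/25 means 25 network bits, 7 host bits
Binary: 11111111111111111111111110000000
Mask: 255.255.255.128


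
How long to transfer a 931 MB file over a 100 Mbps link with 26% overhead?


Effective throughput = 100 * (1 - 26/100) = 74 Mbps
File size in Mb = 931 * 8 = 7448 Mb
Time = 7448 / 74
Time = 100.6486 seconds


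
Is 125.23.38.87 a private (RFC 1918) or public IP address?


RFC 1918 private ranges:
  10.0.0.0/8 (10.0.0.0 - 10.255.255.255)
  172.16.0.0/12 (172.16.0.0 - 172.31.255.255)
  192.168.0.0/16 (192.168.0.0 - 192.168.255.255)
Public (not in any RFC 1918 range)


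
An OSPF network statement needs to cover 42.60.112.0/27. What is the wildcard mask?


Subnet mask: 255.255.255.224
Wildcard = 255.255.255.255 - subnet mask
255 - 255 = 0
255 - 255 = 0
255 - 255 = 0
255 - 224 = 31
Wildcard: 0.0.0.31


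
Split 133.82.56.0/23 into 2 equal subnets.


New prefix = 23 + 1 = 24
Each subnet has 256 addresses
  133.82.56.0/24
  133.82.57.0/24
Subnets: 133.82.56.0/24, 133.82.57.0/24


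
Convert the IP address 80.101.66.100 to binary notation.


80 = 01010000
101 = 01100101
66 = 01000010
100 = 01100100
Binary: 01010000.01100101.01000010.01100100


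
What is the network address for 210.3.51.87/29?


IP:   11010010.00000011.00110011.01010111
Mask: 11111111.11111111.11111111.11111000
AND operation:
Net:  11010010.00000011.00110011.01010000
Network: 210.3.51.80/29


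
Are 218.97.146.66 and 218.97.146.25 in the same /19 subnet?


Mask: 255.255.224.0
218.97.146.66 AND mask = 218.97.128.0
218.97.146.25 AND mask = 218.97.128.0
Yes, same subnet (218.97.128.0)


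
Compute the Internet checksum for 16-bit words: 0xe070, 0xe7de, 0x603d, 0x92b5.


Sum all words (with carry folding):
+ 0xe070 = 0xe070
+ 0xe7de = 0xc84f
+ 0x603d = 0x288d
+ 0x92b5 = 0xbb42
One's complement: ~0xbb42
Checksum = 0x44bd


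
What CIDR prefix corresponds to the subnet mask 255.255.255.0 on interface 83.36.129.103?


Binary: 11111111.11111111.11111111.00000000
Count leading 1s
Prefix: /24


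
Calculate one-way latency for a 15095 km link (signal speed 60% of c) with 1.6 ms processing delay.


Speed = 0.6 * 3e5 km/s = 180000 km/s
Propagation delay = 15095 / 180000 = 0.0839 s = 83.8611 ms
Processing delay = 1.6 ms
Total one-way latency = 85.4611 ms


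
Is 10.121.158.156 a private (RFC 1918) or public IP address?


RFC 1918 private ranges:
  10.0.0.0/8 (10.0.0.0 - 10.255.255.255)
  172.16.0.0/12 (172.16.0.0 - 172.31.255.255)
  192.168.0.0/16 (192.168.0.0 - 192.168.255.255)
Private (in 10.0.0.0/8)


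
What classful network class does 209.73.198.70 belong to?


First octet: 209
Binary: 11010001
110xxxxx -> Class C (192-223)
Class C, default mask 255.255.255.0 (/24)


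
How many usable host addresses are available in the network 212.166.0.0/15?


Host bits = 32 - 15 = 17
Total addresses = 2^17 = 131072
Usable = total - 2 (network and broadcast)
Usable hosts: 131070


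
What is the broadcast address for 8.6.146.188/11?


Network: 8.0.0.0/11
Host bits = 21
Set all host bits to 1:
Broadcast: 8.31.255.255


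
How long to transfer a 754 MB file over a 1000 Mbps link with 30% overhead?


Effective throughput = 1000 * (1 - 30/100) = 700 Mbps
File size in Mb = 754 * 8 = 6032 Mb
Time = 6032 / 700
Time = 8.6171 seconds


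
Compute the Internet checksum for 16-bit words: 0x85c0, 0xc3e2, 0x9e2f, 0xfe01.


Sum all words (with carry folding):
+ 0x85c0 = 0x85c0
+ 0xc3e2 = 0x49a3
+ 0x9e2f = 0xe7d2
+ 0xfe01 = 0xe5d4
One's complement: ~0xe5d4
Checksum = 0x1a2b


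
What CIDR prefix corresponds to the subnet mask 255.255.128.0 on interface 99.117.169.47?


Binary: 11111111.11111111.10000000.00000000
Count leading 1s
Prefix: /17


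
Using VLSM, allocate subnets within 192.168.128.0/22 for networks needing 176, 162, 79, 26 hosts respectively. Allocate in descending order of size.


176 hosts -> /24 (254 usable): 192.168.128.0/24
162 hosts -> /24 (254 usable): 192.168.129.0/24
79 hosts -> /25 (126 usable): 192.168.130.0/25
26 hosts -> /27 (30 usable): 192.168.130.128/27
Allocation: 192.168.128.0/24 (176 hosts, 254 usable); 192.168.129.0/24 (162 hosts, 254 usable); 192.168.130.0/25 (79 hosts, 126 usable); 192.168.130.128/27 (26 hosts, 30 usable)


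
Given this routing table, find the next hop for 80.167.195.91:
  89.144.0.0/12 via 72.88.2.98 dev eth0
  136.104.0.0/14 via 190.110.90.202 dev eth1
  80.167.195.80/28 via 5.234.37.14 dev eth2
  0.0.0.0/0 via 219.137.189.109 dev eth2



Longest prefix match for 80.167.195.91:
  /12 89.144.0.0: no
  /14 136.104.0.0: no
  /28 80.167.195.80: MATCH
  /0 0.0.0.0: MATCH
Selected: next-hop 5.234.37.14 via eth2 (matched /28)


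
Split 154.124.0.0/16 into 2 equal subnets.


New prefix = 16 + 1 = 17
Each subnet has 32768 addresses
  154.124.0.0/17
  154.124.128.0/17
Subnets: 154.124.0.0/17, 154.124.128.0/17


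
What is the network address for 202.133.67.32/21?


IP:   11001010.10000101.01000011.00100000
Mask: 11111111.11111111.11111000.00000000
AND operation:
Net:  11001010.10000101.01000000.00000000
Network: 202.133.64.0/21


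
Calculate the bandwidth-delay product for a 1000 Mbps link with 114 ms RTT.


BDP = bandwidth * RTT
= 1000 Mbps * 114 ms
= 1000 * 1e6 * 114 / 1000 bits
= 114000000 bits
= 14250000 bytes
= 13916.0156 KB
BDP = 114000000 bits (14250000 bytes)


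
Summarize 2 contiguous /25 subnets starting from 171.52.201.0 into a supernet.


Original prefix: /25
Number of subnets: 2 = 2^1
New prefix = 25 - 1 = 24
Supernet: 171.52.201.0/24


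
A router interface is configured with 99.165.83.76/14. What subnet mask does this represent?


/14 means 14 network bits, 18 host bits
Binary: 11111111111111000000000000000000
Mask: 255.252.0.0


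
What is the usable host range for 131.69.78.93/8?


Network: 131.0.0.0
Broadcast: 131.255.255.255
First usable = network + 1
Last usable = broadcast - 1
Range: 131.0.0.1 to 131.255.255.254


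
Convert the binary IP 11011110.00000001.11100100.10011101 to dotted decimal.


11011110 = 222
00000001 = 1
11100100 = 228
10011101 = 157
IP: 222.1.228.157


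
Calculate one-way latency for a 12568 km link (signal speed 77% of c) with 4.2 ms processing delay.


Speed = 0.77 * 3e5 km/s = 231000 km/s
Propagation delay = 12568 / 231000 = 0.0544 s = 54.4069 ms
Processing delay = 4.2 ms
Total one-way latency = 58.6069 ms


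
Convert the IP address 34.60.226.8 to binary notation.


34 = 00100010
60 = 00111100
226 = 11100010
8 = 00001000
Binary: 00100010.00111100.11100010.00001000


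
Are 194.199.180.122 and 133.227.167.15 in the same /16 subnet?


Mask: 255.255.0.0
194.199.180.122 AND mask = 194.199.0.0
133.227.167.15 AND mask = 133.227.0.0
No, different subnets (194.199.0.0 vs 133.227.0.0)


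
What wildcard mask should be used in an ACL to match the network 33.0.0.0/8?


Subnet mask: 255.0.0.0
Wildcard = 255.255.255.255 - subnet mask
255 - 255 = 0
255 - 0 = 255
255 - 0 = 255
255 - 0 = 255
Wildcard: 0.255.255.255


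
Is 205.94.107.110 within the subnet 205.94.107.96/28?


Subnet network: 205.94.107.96
Test IP AND mask: 205.94.107.96
Yes, 205.94.107.110 is in 205.94.107.96/28


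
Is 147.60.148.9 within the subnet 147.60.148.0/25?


Subnet network: 147.60.148.0
Test IP AND mask: 147.60.148.0
Yes, 147.60.148.9 is in 147.60.148.0/25


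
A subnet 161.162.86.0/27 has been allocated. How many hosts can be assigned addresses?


Host bits = 32 - 27 = 5
Total addresses = 2^5 = 32
Usable = total - 2 (network and broadcast)
Usable hosts: 30


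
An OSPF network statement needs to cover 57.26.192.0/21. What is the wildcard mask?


Subnet mask: 255.255.248.0
Wildcard = 255.255.255.255 - subnet mask
255 - 255 = 0
255 - 255 = 0
255 - 248 = 7
255 - 0 = 255
Wildcard: 0.0.7.255


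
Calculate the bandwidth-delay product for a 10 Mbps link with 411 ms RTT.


BDP = bandwidth * RTT
= 10 Mbps * 411 ms
= 10 * 1e6 * 411 / 1000 bits
= 4110000 bits
= 513750 bytes
= 501.709 KB
BDP = 4110000 bits (513750 bytes)


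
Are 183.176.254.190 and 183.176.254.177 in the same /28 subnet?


Mask: 255.255.255.240
183.176.254.190 AND mask = 183.176.254.176
183.176.254.177 AND mask = 183.176.254.176
Yes, same subnet (183.176.254.176)


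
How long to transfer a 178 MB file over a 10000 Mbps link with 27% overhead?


Effective throughput = 10000 * (1 - 27/100) = 7300 Mbps
File size in Mb = 178 * 8 = 1424 Mb
Time = 1424 / 7300
Time = 0.1951 seconds


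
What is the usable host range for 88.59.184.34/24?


Network: 88.59.184.0
Broadcast: 88.59.184.255
First usable = network + 1
Last usable = broadcast - 1
Range: 88.59.184.1 to 88.59.184.254


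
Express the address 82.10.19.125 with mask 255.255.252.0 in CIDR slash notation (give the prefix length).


Binary: 11111111.11111111.11111100.00000000
Count leading 1s
Prefix: /22


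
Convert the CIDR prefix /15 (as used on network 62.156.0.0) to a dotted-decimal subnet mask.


/15 means 15 network bits, 17 host bits
Binary: 11111111111111100000000000000000
Mask: 255.254.0.0


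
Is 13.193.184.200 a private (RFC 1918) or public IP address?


RFC 1918 private ranges:
  10.0.0.0/8 (10.0.0.0 - 10.255.255.255)
  172.16.0.0/12 (172.16.0.0 - 172.31.255.255)
  192.168.0.0/16 (192.168.0.0 - 192.168.255.255)
Public (not in any RFC 1918 range)


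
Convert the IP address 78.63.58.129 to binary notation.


78 = 01001110
63 = 00111111
58 = 00111010
129 = 10000001
Binary: 01001110.00111111.00111010.10000001


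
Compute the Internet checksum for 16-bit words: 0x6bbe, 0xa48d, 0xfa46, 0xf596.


Sum all words (with carry folding):
+ 0x6bbe = 0x6bbe
+ 0xa48d = 0x104c
+ 0xfa46 = 0x0a93
+ 0xf596 = 0x002a
One's complement: ~0x002a
Checksum = 0xffd5


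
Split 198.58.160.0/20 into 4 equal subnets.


New prefix = 20 + 2 = 22
Each subnet has 1024 addresses
  198.58.160.0/22
  198.58.164.0/22
  198.58.168.0/22
  198.58.172.0/22
Subnets: 198.58.160.0/22, 198.58.164.0/22, 198.58.168.0/22, 198.58.172.0/22


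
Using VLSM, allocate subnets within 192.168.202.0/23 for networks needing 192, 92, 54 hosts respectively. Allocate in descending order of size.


192 hosts -> /24 (254 usable): 192.168.202.0/24
92 hosts -> /25 (126 usable): 192.168.203.0/25
54 hosts -> /26 (62 usable): 192.168.203.128/26
Allocation: 192.168.202.0/24 (192 hosts, 254 usable); 192.168.203.0/25 (92 hosts, 126 usable); 192.168.203.128/26 (54 hosts, 62 usable)


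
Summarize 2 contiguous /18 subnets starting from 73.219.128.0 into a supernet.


Original prefix: /18
Number of subnets: 2 = 2^1
New prefix = 18 - 1 = 17
Supernet: 73.219.128.0/17


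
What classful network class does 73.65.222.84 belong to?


First octet: 73
Binary: 01001001
0xxxxxxx -> Class A (1-126)
Class A, default mask 255.0.0.0 (/8)


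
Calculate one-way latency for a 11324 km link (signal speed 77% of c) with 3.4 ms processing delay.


Speed = 0.77 * 3e5 km/s = 231000 km/s
Propagation delay = 11324 / 231000 = 0.049 s = 49.0216 ms
Processing delay = 3.4 ms
Total one-way latency = 52.4216 ms


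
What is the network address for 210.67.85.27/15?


IP:   11010010.01000011.01010101.00011011
Mask: 11111111.11111110.00000000.00000000
AND operation:
Net:  11010010.01000010.00000000.00000000
Network: 210.66.0.0/15


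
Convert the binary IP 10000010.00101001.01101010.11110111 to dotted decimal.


10000010 = 130
00101001 = 41
01101010 = 106
11110111 = 247
IP: 130.41.106.247


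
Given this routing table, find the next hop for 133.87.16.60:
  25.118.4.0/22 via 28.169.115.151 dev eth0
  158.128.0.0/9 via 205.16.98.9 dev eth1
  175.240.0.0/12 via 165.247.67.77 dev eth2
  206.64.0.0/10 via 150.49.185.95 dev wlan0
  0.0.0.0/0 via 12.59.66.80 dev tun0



Longest prefix match for 133.87.16.60:
  /22 25.118.4.0: no
  /9 158.128.0.0: no
  /12 175.240.0.0: no
  /10 206.64.0.0: no
  /0 0.0.0.0: MATCH
Selected: next-hop 12.59.66.80 via tun0 (matched /0)


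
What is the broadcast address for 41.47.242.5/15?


Network: 41.46.0.0/15
Host bits = 17
Set all host bits to 1:
Broadcast: 41.47.255.255


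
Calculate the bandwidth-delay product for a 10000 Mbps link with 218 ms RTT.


BDP = bandwidth * RTT
= 10000 Mbps * 218 ms
= 10000 * 1e6 * 218 / 1000 bits
= 2180000000 bits
= 272500000 bytes
= 266113.2812 KB
BDP = 2180000000 bits (272500000 bytes)


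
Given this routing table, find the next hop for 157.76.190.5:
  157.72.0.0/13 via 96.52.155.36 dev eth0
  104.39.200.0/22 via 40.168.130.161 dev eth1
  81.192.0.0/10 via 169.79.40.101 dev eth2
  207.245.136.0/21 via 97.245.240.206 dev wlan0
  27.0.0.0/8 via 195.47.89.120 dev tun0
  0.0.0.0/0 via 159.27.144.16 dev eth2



Longest prefix match for 157.76.190.5:
  /13 157.72.0.0: MATCH
  /22 104.39.200.0: no
  /10 81.192.0.0: no
  /21 207.245.136.0: no
  /8 27.0.0.0: no
  /0 0.0.0.0: MATCH
Selected: next-hop 96.52.155.36 via eth0 (matched /13)
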